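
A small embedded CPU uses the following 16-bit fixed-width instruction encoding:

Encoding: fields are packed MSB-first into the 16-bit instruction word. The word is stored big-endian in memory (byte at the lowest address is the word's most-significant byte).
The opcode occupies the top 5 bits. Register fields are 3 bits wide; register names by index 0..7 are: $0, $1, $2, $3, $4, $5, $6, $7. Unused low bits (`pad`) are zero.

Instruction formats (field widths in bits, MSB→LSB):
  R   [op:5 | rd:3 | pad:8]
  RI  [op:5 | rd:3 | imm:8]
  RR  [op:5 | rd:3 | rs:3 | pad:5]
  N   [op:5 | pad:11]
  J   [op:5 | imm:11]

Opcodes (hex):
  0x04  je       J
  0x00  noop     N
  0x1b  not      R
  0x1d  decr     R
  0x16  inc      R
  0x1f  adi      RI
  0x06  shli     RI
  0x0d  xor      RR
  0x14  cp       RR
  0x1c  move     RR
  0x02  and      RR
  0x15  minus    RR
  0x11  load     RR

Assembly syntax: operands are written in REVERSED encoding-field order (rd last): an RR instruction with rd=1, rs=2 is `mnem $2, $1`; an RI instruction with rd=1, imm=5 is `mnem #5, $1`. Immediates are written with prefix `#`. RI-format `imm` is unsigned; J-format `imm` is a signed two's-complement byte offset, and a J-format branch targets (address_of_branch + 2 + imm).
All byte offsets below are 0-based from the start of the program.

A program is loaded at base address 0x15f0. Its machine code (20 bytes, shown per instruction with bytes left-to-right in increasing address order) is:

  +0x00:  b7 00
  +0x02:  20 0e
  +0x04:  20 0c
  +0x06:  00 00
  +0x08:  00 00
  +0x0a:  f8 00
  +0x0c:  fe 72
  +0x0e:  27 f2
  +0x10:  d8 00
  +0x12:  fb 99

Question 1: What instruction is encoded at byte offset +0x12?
adi #153, $3

+0x12: fb 99 ⇒ word 0xfb99 (big)
  top 5b → 0x1f → adi [RI]
  rd@[10:8]=0x3 ⇒ $3
  imm@[7:0]=0x99 ⇒ #153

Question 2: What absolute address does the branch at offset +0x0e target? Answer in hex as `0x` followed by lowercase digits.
0x15f2

off 0x0e: read 27 f2 as big → 0x27f2
  opcode bits[15:11]=0x4: je/J
  imm@[10:0]=0x7f2 (s11→-14) ⇒ #-14
  target = base 0x15f0 + off 0x0e + 2 + imm -14 = 0x15f2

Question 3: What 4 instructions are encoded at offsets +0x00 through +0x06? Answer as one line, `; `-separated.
+0x00: b7 00 ⇒ word 0xb700 (big)
  op=0xb700>>11=0x16 ⇒ inc (R)
  [10:8] rd=7 = $7
+0x02: 20 0e ⇒ word 0x200e (big)
  op=0x200e>>11=0x4 ⇒ je (J)
  [10:0] imm=14 = #14
+0x04: 20 0c ⇒ word 0x200c (big)
  op=0x200c>>11=0x4 ⇒ je (J)
  [10:0] imm=12 = #12
+0x06: 00 00 ⇒ word 0x0000 (big)
  op=0x0000>>11=0x0 ⇒ noop (N)

inc $7; je #14; je #12; noop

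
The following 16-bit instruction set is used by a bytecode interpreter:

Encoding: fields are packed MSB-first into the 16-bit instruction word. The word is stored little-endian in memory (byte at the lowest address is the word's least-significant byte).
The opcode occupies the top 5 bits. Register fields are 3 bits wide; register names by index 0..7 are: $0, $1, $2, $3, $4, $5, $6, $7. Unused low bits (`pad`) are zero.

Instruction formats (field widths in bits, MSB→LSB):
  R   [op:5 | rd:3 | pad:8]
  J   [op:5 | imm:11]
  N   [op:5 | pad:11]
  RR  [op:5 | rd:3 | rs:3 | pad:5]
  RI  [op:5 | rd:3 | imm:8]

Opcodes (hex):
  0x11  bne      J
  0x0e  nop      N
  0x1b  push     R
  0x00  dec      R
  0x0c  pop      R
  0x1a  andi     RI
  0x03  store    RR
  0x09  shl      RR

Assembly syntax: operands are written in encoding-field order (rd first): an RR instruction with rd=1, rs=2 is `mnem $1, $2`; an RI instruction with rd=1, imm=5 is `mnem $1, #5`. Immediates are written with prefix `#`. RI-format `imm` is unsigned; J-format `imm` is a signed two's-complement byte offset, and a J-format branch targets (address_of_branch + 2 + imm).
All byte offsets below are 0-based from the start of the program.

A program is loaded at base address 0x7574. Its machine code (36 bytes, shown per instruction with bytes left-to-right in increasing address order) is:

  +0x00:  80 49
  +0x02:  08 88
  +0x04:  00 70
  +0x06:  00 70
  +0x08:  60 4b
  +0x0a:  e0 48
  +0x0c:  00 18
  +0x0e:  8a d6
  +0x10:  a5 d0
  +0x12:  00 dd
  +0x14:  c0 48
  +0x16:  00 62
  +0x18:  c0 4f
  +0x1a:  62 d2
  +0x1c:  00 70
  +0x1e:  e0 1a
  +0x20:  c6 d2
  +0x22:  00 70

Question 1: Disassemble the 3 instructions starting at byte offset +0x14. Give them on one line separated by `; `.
shl $0, $6; pop $2; shl $7, $6

off 0x14: read c0 48 as little → 0x48c0
  op=0x48c0>>11=0x9 ⇒ shl (RR)
  rd: (w>>8)&0x7=0x0 → $0
  rs: (w>>5)&0x7=0x6 → $6
off 0x16: read 00 62 as little → 0x6200
  op=0x6200>>11=0xc ⇒ pop (R)
  rd: (w>>8)&0x7=0x2 → $2
off 0x18: read c0 4f as little → 0x4fc0
  op=0x4fc0>>11=0x9 ⇒ shl (RR)
  rd: (w>>8)&0x7=0x7 → $7
  rs: (w>>5)&0x7=0x6 → $6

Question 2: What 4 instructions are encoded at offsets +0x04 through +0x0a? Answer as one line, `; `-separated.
+0x04: 00 70 ⇒ word 0x7000 (little)
  op=0x7000>>11=0xe ⇒ nop (N)
+0x06: 00 70 ⇒ word 0x7000 (little)
  op=0x7000>>11=0xe ⇒ nop (N)
+0x08: 60 4b ⇒ word 0x4b60 (little)
  op=0x4b60>>11=0x9 ⇒ shl (RR)
  rd: (w>>8)&0x7=0x3 → $3
  rs: (w>>5)&0x7=0x3 → $3
+0x0a: e0 48 ⇒ word 0x48e0 (little)
  op=0x48e0>>11=0x9 ⇒ shl (RR)
  rd: (w>>8)&0x7=0x0 → $0
  rs: (w>>5)&0x7=0x7 → $7

nop; nop; shl $3, $3; shl $0, $7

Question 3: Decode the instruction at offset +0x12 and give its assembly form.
push $5

@+12  little-endian(00 dd) = 0xdd00
  opcode bits[15:11]=0x1b: push/R
  rd: (w>>8)&0x7=0x5 → $5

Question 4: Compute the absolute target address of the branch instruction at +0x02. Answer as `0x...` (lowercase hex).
0x7580

@+02  little-endian(08 88) = 0x8808
  top 5b → 0x11 → bne [J]
  imm@[10:0]=0x8 ⇒ #8
  target = base 0x7574 + off 0x02 + 2 + imm 8 = 0x7580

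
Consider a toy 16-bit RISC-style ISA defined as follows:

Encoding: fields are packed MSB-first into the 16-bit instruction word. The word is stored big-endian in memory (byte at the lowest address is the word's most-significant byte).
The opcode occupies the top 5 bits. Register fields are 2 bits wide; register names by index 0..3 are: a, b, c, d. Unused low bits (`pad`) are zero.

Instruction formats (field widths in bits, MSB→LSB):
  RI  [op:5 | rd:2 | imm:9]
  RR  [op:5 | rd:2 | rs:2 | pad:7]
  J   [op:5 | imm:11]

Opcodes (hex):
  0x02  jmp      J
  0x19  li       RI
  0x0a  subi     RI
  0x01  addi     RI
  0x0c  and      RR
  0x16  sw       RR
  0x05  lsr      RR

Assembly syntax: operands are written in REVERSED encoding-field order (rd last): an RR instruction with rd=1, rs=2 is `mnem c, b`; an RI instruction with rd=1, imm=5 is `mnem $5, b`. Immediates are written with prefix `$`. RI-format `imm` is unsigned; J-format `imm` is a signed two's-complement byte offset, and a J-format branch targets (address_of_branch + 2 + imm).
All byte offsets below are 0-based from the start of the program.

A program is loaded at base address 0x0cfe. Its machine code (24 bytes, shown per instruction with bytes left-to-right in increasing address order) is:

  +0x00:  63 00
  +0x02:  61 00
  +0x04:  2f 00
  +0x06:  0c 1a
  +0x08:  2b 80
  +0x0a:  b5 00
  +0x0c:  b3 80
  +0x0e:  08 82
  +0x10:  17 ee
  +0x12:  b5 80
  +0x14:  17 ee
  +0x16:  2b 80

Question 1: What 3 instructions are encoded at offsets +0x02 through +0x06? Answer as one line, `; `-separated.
@+02  big-endian(61 00) = 0x6100
  opcode bits[15:11]=0xc: and/RR
  rd@[10:9]=0x0 ⇒ a
  rs@[8:7]=0x2 ⇒ c
@+04  big-endian(2f 00) = 0x2f00
  opcode bits[15:11]=0x5: lsr/RR
  rd@[10:9]=0x3 ⇒ d
  rs@[8:7]=0x2 ⇒ c
@+06  big-endian(0c 1a) = 0x0c1a
  opcode bits[15:11]=0x1: addi/RI
  rd@[10:9]=0x2 ⇒ c
  imm@[8:0]=0x1a ⇒ $26

and c, a; lsr c, d; addi $26, c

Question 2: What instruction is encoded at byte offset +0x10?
[10] 17 ee → 0x17ee
  opcode bits[15:11]=0x2: jmp/J
  [10:0] imm=2030 (s11→-18) = $-18

jmp $-18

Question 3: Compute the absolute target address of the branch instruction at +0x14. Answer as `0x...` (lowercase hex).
off 0x14: read 17 ee as big → 0x17ee
  opcode bits[15:11]=0x2: jmp/J
  imm@[10:0]=0x7ee (s11→-18) ⇒ $-18
  target = base 0x0cfe + off 0x14 + 2 + imm -18 = 0x0d02

0x0d02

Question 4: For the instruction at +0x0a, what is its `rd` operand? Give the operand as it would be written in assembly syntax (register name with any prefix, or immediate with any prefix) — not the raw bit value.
off 0x0a: read b5 00 as big → 0xb500
  opcode bits[15:11]=0x16: sw/RR
  rd@[10:9]=0x2 ⇒ c
  rs@[8:7]=0x2 ⇒ c

c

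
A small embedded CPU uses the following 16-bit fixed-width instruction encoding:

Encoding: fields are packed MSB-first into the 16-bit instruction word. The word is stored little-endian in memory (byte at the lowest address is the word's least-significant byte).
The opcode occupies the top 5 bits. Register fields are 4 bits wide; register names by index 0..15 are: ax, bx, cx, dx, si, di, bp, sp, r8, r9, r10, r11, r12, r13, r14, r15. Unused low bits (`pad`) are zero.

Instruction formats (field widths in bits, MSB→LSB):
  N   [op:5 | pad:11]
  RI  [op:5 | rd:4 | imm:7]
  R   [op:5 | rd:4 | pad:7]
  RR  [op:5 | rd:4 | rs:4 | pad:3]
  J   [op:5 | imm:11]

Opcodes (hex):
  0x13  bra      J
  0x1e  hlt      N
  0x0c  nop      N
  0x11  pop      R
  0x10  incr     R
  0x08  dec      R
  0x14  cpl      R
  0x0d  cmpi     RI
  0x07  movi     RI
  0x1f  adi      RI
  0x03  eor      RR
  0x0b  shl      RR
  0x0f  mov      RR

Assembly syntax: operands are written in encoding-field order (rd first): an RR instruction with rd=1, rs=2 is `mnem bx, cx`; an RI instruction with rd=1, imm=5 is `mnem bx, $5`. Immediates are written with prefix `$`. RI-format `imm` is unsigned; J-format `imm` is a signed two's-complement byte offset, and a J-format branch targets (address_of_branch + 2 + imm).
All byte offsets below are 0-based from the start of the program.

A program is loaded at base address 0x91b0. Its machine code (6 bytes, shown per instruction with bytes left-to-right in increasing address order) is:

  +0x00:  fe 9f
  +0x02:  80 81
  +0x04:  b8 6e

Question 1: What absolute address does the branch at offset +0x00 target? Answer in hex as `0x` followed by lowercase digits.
0x91b0

off 0x00: read fe 9f as little → 0x9ffe
  op=0x9ffe>>11=0x13 ⇒ bra (J)
  imm@[10:0]=0x7fe (s11→-2) ⇒ $-2
  target = base 0x91b0 + off 0x00 + 2 + imm -2 = 0x91b0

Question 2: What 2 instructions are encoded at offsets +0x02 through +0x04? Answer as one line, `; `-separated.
@+02  little-endian(80 81) = 0x8180
  opcode bits[15:11]=0x10: incr/R
  rd: (w>>7)&0xf=0x3 → dx
@+04  little-endian(b8 6e) = 0x6eb8
  opcode bits[15:11]=0xd: cmpi/RI
  rd: (w>>7)&0xf=0xd → r13
  imm: (w>>0)&0x7f=0x38 → $56

incr dx; cmpi r13, $56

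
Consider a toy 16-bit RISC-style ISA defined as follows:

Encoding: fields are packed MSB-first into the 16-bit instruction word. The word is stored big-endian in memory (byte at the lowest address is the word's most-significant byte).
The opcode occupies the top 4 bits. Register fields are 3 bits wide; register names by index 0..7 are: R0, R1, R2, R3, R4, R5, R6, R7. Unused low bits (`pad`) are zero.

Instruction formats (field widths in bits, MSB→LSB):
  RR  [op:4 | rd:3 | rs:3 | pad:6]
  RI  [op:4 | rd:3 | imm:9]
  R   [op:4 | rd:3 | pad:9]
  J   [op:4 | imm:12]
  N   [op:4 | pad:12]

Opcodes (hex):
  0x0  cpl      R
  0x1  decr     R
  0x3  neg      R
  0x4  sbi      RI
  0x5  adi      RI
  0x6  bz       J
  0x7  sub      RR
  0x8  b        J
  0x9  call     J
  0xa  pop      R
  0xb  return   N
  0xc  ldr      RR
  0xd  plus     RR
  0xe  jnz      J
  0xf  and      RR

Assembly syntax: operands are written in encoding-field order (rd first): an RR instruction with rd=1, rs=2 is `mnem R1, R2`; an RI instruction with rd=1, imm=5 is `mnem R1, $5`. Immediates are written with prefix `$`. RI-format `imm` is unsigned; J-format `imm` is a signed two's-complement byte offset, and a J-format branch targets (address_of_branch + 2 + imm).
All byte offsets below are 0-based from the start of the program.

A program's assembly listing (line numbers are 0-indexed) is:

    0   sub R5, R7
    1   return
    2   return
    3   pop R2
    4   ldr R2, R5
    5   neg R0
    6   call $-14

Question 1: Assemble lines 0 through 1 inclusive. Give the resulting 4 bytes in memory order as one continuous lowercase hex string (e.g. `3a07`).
0. sub fields op=0x7:4|rd=5:3|rs=7:3|pad=0:6 → word 7bc0h → 7b c0
1. return fields op=0xb:4|pad=0:12 → word b000h → b0 00

7bc0b000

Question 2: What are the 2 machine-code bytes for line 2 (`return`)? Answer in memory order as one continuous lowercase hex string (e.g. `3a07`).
L2: return op=0xb:4|pad=0:12 ⇒ 0xb000 ⇒ big b0 00

b000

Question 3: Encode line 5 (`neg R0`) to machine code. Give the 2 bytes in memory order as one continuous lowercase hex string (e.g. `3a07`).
3000

5. neg fields op=0x3:4|rd=0:3|pad=0:9 → word 3000h → 30 00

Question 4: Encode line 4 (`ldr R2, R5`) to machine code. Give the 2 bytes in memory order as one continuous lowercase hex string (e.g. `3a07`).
L4: ldr op=0xc:4|rd=2:3|rs=5:3|pad=0:6 ⇒ 0xc540 ⇒ big c5 40

c540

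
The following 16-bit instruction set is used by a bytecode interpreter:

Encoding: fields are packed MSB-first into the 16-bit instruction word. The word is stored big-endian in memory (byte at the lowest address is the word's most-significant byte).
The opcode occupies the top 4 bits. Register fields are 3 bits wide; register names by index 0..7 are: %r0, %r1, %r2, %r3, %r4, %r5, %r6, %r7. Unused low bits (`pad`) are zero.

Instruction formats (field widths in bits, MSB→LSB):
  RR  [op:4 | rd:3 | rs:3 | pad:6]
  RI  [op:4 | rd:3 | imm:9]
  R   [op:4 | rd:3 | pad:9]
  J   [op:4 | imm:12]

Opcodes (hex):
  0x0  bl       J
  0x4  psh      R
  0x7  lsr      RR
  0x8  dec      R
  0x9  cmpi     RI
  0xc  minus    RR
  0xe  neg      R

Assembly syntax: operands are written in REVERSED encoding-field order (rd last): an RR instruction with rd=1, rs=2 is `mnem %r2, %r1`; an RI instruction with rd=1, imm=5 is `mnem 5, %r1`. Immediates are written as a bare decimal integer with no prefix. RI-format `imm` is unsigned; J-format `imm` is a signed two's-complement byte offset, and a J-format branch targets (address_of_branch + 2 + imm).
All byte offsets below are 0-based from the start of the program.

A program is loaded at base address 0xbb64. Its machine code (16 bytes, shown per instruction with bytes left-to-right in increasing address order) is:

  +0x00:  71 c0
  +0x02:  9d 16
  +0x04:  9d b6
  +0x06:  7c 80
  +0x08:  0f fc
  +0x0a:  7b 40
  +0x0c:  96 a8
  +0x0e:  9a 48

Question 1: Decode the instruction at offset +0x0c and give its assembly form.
cmpi 168, %r3

+0x0c: 96 a8 ⇒ word 0x96a8 (big)
  op=0x96a8>>12=0x9 ⇒ cmpi (RI)
  rd: (w>>9)&0x7=0x3 → %r3
  imm: (w>>0)&0x1ff=0xa8 → 168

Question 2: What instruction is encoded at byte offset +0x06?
[06] 7c 80 → 0x7c80
  opcode bits[15:12]=0x7: lsr/RR
  rd@[11:9]=0x6 ⇒ %r6
  rs@[8:6]=0x2 ⇒ %r2

lsr %r2, %r6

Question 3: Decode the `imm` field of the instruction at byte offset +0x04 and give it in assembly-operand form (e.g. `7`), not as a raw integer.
+0x04: 9d b6 ⇒ word 0x9db6 (big)
  op=0x9db6>>12=0x9 ⇒ cmpi (RI)
  rd@[11:9]=0x6 ⇒ %r6
  imm@[8:0]=0x1b6 ⇒ 438

438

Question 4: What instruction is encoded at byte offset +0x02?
@+02  big-endian(9d 16) = 0x9d16
  opcode bits[15:12]=0x9: cmpi/RI
  [11:9] rd=6 = %r6
  [8:0] imm=278 = 278

cmpi 278, %r6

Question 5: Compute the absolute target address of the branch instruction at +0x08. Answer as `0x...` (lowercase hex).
[08] 0f fc → 0x0ffc
  opcode bits[15:12]=0x0: bl/J
  [11:0] imm=4092 (s12→-4) = -4
  target = base 0xbb64 + off 0x08 + 2 + imm -4 = 0xbb6a

0xbb6a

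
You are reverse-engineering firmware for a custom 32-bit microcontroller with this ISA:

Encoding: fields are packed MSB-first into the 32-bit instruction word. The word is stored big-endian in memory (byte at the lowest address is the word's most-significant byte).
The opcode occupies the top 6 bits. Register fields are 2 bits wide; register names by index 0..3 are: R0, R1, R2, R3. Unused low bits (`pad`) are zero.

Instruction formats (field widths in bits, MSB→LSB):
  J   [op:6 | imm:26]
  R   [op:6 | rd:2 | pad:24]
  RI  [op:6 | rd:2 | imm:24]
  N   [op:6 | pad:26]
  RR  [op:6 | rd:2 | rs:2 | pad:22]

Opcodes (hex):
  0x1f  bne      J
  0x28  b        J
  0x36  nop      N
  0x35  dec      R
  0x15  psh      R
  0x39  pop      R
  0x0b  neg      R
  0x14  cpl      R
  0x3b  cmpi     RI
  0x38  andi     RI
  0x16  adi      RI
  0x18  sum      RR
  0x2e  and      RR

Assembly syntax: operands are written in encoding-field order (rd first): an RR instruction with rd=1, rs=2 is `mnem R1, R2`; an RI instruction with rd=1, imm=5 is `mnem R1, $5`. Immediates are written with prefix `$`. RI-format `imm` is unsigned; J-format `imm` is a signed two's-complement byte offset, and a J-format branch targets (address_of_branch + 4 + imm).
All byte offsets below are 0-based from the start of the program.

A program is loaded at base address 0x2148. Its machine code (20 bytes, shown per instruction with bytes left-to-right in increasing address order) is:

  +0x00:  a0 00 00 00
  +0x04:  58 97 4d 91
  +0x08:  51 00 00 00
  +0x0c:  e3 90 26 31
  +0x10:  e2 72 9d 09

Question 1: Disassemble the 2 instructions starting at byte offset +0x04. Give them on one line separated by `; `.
adi R0, $9915793; cpl R1

@+04  big-endian(58 97 4d 91) = 0x58974d91
  op=0x58974d91>>26=0x16 ⇒ adi (RI)
  rd@[25:24]=0x0 ⇒ R0
  imm@[23:0]=0x974d91 ⇒ $9915793
@+08  big-endian(51 00 00 00) = 0x51000000
  op=0x51000000>>26=0x14 ⇒ cpl (R)
  rd@[25:24]=0x1 ⇒ R1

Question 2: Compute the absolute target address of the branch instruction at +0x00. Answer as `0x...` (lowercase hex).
0x214c

+0x00: a0 00 00 00 ⇒ word 0xa0000000 (big)
  opcode bits[31:26]=0x28: b/J
  [25:0] imm=0 = $0
  target = base 0x2148 + off 0x00 + 4 + imm 0 = 0x214c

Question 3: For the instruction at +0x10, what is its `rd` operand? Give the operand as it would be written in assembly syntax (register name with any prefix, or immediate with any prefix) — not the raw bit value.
R2

off 0x10: read e2 72 9d 09 as big → 0xe2729d09
  top 6b → 0x38 → andi [RI]
  [25:24] rd=2 = R2
  [23:0] imm=7511305 = $7511305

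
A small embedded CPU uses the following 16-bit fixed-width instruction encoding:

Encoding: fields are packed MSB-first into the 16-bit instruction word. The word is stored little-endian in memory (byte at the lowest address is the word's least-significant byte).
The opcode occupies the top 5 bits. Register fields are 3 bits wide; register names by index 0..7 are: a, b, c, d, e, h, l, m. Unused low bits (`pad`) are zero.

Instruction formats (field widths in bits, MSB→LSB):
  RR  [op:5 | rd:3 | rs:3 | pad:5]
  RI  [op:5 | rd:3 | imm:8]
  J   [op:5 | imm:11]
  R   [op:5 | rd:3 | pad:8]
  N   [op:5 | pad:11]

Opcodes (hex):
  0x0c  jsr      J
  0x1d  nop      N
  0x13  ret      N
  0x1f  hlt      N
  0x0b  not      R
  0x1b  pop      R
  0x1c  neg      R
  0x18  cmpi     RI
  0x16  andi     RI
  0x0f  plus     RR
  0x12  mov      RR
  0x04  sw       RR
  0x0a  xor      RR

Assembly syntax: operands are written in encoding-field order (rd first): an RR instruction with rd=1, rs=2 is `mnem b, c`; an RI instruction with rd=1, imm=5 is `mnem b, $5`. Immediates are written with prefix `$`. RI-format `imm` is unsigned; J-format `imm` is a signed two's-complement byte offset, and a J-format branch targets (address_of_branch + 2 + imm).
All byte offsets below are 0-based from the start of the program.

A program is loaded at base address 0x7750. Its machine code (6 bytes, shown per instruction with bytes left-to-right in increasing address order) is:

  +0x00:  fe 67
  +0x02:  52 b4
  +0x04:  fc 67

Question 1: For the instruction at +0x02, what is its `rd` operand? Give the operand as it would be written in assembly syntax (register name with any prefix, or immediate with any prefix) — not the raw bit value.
e

off 0x02: read 52 b4 as little → 0xb452
  op=0xb452>>11=0x16 ⇒ andi (RI)
  rd@[10:8]=0x4 ⇒ e
  imm@[7:0]=0x52 ⇒ $82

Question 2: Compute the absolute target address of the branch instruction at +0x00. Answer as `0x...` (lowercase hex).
off 0x00: read fe 67 as little → 0x67fe
  top 5b → 0xc → jsr [J]
  [10:0] imm=2046 (s11→-2) = $-2
  target = base 0x7750 + off 0x00 + 2 + imm -2 = 0x7750

0x7750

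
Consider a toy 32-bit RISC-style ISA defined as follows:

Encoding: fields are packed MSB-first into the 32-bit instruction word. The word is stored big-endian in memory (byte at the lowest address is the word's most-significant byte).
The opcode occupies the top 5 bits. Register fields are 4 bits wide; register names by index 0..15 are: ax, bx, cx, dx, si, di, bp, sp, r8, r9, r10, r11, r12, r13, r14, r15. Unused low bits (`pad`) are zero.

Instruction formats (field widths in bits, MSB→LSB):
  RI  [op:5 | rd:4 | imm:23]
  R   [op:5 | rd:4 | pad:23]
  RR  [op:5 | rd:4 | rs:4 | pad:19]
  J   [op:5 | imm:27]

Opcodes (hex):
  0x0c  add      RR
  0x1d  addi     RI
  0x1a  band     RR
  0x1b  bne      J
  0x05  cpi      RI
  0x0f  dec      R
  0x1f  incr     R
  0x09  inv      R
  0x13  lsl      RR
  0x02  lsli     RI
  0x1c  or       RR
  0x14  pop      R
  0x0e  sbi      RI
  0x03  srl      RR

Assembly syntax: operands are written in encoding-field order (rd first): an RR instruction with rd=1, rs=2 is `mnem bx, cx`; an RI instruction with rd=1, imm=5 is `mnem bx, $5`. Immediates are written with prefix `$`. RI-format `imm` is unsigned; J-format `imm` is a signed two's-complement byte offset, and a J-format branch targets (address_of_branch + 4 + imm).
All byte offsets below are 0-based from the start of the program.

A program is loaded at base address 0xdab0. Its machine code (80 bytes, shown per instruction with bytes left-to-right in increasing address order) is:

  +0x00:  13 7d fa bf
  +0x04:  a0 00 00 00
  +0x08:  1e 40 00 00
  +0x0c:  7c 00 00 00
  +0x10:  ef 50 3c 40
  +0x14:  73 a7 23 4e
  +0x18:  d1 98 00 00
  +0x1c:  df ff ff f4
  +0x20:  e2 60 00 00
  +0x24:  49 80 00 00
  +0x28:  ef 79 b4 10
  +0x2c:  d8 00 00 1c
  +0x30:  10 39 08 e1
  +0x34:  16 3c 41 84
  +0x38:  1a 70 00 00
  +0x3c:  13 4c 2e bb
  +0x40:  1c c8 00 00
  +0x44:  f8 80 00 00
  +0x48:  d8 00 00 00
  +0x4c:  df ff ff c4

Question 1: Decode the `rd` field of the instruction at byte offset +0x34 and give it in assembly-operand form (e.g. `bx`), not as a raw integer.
[34] 16 3c 41 84 → 0x163c4184
  op=0x163c4184>>27=0x2 ⇒ lsli (RI)
  rd: (w>>23)&0xf=0xc → r12
  imm: (w>>0)&0x7fffff=0x3c4184 → $3948932

r12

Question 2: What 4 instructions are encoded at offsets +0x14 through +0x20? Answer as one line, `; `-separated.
+0x14: 73 a7 23 4e ⇒ word 0x73a7234e (big)
  top 5b → 0xe → sbi [RI]
  rd@[26:23]=0x7 ⇒ sp
  imm@[22:0]=0x27234e ⇒ $2564942
+0x18: d1 98 00 00 ⇒ word 0xd1980000 (big)
  top 5b → 0x1a → band [RR]
  rd@[26:23]=0x3 ⇒ dx
  rs@[22:19]=0x3 ⇒ dx
+0x1c: df ff ff f4 ⇒ word 0xdffffff4 (big)
  top 5b → 0x1b → bne [J]
  imm@[26:0]=0x7fffff4 (s27→-12) ⇒ $-12
+0x20: e2 60 00 00 ⇒ word 0xe2600000 (big)
  top 5b → 0x1c → or [RR]
  rd@[26:23]=0x4 ⇒ si
  rs@[22:19]=0xc ⇒ r12

sbi sp, $2564942; band dx, dx; bne $-12; or si, r12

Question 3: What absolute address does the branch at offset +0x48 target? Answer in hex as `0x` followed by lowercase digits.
+0x48: d8 00 00 00 ⇒ word 0xd8000000 (big)
  op=0xd8000000>>27=0x1b ⇒ bne (J)
  imm@[26:0]=0x0 ⇒ $0
  target = base 0xdab0 + off 0x48 + 4 + imm 0 = 0xdafc

0xdafc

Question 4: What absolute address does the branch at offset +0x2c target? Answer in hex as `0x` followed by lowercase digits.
0xdafc

@+2c  big-endian(d8 00 00 1c) = 0xd800001c
  op=0xd800001c>>27=0x1b ⇒ bne (J)
  imm: (w>>0)&0x7ffffff=0x1c → $28
  target = base 0xdab0 + off 0x2c + 4 + imm 28 = 0xdafc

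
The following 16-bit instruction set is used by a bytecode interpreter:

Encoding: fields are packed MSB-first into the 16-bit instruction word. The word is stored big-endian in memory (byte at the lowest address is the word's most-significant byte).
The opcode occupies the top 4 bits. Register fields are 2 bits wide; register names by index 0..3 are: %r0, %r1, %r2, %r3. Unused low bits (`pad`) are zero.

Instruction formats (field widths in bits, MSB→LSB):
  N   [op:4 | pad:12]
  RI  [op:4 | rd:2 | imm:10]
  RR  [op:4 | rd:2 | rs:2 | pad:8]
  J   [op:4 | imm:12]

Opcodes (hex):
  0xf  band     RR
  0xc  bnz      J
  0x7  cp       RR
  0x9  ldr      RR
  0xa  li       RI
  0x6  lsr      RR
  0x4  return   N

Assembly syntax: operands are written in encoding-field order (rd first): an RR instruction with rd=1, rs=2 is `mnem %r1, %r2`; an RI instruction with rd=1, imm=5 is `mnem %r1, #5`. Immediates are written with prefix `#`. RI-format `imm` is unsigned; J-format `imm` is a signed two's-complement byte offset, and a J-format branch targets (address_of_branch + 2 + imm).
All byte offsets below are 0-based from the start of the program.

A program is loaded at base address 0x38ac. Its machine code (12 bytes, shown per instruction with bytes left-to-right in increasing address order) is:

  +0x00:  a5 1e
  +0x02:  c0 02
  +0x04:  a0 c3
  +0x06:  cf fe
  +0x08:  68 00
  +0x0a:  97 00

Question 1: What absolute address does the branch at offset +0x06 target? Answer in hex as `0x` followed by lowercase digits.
0x38b2

+0x06: cf fe ⇒ word 0xcffe (big)
  opcode bits[15:12]=0xc: bnz/J
  imm@[11:0]=0xffe (s12→-2) ⇒ #-2
  target = base 0x38ac + off 0x06 + 2 + imm -2 = 0x38b2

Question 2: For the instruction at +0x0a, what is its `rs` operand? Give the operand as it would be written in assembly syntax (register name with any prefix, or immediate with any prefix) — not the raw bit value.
off 0x0a: read 97 00 as big → 0x9700
  op=0x9700>>12=0x9 ⇒ ldr (RR)
  [11:10] rd=1 = %r1
  [9:8] rs=3 = %r3

%r3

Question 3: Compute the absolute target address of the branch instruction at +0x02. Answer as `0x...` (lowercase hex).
0x38b2

[02] c0 02 → 0xc002
  op=0xc002>>12=0xc ⇒ bnz (J)
  imm@[11:0]=0x2 ⇒ #2
  target = base 0x38ac + off 0x02 + 2 + imm 2 = 0x38b2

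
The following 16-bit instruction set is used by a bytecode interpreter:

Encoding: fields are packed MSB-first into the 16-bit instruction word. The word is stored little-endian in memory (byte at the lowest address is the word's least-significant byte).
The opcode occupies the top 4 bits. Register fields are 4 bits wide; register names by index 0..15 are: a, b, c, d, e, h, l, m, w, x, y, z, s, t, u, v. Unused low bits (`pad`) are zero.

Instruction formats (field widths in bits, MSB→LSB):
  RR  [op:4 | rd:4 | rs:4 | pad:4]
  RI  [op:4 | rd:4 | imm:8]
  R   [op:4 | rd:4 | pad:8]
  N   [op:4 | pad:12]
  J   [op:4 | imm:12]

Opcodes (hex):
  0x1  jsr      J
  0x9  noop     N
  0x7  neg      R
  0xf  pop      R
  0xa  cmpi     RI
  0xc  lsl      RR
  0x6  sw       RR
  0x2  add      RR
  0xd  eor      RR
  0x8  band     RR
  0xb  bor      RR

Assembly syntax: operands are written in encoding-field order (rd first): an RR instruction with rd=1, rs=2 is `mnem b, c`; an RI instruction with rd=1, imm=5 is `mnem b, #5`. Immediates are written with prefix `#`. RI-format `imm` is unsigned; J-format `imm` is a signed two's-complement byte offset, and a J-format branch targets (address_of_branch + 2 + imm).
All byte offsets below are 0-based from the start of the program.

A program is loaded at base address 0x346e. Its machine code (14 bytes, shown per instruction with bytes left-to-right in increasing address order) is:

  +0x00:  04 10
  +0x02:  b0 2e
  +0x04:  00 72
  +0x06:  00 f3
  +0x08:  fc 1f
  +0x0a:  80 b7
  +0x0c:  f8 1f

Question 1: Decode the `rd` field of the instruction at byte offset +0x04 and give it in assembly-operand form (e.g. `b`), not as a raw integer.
+0x04: 00 72 ⇒ word 0x7200 (little)
  op=0x7200>>12=0x7 ⇒ neg (R)
  rd@[11:8]=0x2 ⇒ c

c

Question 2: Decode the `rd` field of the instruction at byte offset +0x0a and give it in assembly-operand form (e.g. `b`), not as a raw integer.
@+0a  little-endian(80 b7) = 0xb780
  opcode bits[15:12]=0xb: bor/RR
  [11:8] rd=7 = m
  [7:4] rs=8 = w

m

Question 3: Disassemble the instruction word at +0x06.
pop d

+0x06: 00 f3 ⇒ word 0xf300 (little)
  top 4b → 0xf → pop [R]
  rd: (w>>8)&0xf=0x3 → d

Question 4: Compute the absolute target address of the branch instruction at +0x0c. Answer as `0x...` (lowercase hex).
0x3474

off 0x0c: read f8 1f as little → 0x1ff8
  op=0x1ff8>>12=0x1 ⇒ jsr (J)
  [11:0] imm=4088 (s12→-8) = #-8
  target = base 0x346e + off 0x0c + 2 + imm -8 = 0x3474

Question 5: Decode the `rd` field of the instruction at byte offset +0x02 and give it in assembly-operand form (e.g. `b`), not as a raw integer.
u

+0x02: b0 2e ⇒ word 0x2eb0 (little)
  top 4b → 0x2 → add [RR]
  rd@[11:8]=0xe ⇒ u
  rs@[7:4]=0xb ⇒ z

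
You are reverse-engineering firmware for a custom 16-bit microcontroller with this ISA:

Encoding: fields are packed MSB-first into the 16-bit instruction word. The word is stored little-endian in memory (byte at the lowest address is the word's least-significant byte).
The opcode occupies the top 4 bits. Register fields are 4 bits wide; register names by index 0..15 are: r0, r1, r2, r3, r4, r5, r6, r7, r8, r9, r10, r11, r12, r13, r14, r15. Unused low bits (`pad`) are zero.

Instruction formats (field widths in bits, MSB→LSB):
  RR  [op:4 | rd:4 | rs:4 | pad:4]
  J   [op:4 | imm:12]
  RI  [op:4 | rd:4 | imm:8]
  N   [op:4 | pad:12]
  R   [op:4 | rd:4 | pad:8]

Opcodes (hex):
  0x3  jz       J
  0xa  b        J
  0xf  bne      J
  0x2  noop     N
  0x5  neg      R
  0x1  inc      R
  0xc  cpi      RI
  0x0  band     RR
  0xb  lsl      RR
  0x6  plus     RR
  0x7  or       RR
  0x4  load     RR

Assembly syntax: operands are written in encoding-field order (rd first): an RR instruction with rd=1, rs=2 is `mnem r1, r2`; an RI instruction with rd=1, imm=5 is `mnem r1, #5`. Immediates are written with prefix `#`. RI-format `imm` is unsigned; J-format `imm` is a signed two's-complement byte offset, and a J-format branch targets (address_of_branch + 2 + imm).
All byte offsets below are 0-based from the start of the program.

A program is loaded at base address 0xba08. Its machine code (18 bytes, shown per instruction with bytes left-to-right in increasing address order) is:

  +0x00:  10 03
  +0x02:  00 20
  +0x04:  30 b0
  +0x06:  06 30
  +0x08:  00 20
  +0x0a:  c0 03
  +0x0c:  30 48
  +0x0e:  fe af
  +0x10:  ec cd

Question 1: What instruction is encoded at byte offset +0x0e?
b #-2

off 0x0e: read fe af as little → 0xaffe
  op=0xaffe>>12=0xa ⇒ b (J)
  [11:0] imm=4094 (s12→-2) = #-2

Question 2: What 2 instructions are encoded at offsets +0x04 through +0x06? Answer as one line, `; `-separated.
lsl r0, r3; jz #6

off 0x04: read 30 b0 as little → 0xb030
  top 4b → 0xb → lsl [RR]
  [11:8] rd=0 = r0
  [7:4] rs=3 = r3
off 0x06: read 06 30 as little → 0x3006
  top 4b → 0x3 → jz [J]
  [11:0] imm=6 = #6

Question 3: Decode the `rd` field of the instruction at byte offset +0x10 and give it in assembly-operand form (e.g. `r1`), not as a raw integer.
r13

[10] ec cd → 0xcdec
  top 4b → 0xc → cpi [RI]
  rd: (w>>8)&0xf=0xd → r13
  imm: (w>>0)&0xff=0xec → #236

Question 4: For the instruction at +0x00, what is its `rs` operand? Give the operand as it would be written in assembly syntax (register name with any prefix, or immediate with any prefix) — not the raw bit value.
r1

+0x00: 10 03 ⇒ word 0x0310 (little)
  opcode bits[15:12]=0x0: band/RR
  [11:8] rd=3 = r3
  [7:4] rs=1 = r1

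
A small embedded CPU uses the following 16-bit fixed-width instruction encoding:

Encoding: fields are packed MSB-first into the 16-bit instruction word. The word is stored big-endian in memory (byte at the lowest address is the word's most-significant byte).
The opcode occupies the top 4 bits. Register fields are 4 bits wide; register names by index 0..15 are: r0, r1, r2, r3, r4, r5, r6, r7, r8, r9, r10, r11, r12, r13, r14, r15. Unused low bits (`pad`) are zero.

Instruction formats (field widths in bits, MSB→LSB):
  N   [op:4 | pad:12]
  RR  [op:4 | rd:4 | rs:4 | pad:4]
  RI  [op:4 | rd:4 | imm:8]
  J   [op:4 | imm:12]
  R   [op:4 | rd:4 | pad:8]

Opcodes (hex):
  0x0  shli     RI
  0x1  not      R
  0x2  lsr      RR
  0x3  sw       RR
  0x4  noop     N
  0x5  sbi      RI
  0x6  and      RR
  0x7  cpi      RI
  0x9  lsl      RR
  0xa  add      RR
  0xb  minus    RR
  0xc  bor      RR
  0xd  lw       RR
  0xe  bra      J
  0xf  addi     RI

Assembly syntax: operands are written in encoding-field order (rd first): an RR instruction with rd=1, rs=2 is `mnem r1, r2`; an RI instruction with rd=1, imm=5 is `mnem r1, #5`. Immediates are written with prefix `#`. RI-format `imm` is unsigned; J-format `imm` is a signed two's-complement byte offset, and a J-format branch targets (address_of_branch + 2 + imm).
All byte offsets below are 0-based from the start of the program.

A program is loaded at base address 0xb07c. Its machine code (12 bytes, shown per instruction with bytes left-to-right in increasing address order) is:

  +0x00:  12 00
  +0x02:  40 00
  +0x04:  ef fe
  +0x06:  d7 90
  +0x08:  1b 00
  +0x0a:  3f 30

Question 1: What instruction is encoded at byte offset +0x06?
off 0x06: read d7 90 as big → 0xd790
  top 4b → 0xd → lw [RR]
  rd@[11:8]=0x7 ⇒ r7
  rs@[7:4]=0x9 ⇒ r9

lw r7, r9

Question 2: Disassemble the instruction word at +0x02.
[02] 40 00 → 0x4000
  top 4b → 0x4 → noop [N]

noop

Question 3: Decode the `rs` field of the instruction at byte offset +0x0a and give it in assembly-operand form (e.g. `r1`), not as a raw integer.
off 0x0a: read 3f 30 as big → 0x3f30
  opcode bits[15:12]=0x3: sw/RR
  [11:8] rd=15 = r15
  [7:4] rs=3 = r3

r3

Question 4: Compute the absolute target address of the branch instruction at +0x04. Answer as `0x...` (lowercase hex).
[04] ef fe → 0xeffe
  top 4b → 0xe → bra [J]
  imm: (w>>0)&0xfff=0xffe (s12→-2) → #-2
  target = base 0xb07c + off 0x04 + 2 + imm -2 = 0xb080

0xb080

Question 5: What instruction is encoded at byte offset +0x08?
off 0x08: read 1b 00 as big → 0x1b00
  opcode bits[15:12]=0x1: not/R
  rd: (w>>8)&0xf=0xb → r11

not r11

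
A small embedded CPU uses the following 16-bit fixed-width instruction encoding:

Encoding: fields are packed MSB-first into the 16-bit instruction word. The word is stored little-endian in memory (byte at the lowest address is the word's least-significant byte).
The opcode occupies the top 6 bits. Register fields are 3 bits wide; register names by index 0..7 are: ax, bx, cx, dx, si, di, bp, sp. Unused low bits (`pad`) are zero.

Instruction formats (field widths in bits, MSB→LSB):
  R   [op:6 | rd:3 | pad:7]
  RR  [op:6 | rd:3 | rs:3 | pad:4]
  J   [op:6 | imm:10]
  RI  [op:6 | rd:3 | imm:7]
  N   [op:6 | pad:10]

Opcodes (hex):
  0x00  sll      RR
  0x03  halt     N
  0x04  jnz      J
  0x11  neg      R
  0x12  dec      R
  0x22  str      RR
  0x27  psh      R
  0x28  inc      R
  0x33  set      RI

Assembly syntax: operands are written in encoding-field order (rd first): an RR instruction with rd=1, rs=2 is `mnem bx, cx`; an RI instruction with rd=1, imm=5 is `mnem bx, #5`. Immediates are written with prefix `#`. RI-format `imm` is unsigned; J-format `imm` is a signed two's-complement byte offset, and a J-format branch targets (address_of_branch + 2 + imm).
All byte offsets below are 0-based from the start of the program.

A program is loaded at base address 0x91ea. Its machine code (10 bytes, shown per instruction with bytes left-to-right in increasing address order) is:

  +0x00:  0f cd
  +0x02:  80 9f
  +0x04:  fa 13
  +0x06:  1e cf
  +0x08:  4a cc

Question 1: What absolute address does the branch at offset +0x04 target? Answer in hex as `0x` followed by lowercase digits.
+0x04: fa 13 ⇒ word 0x13fa (little)
  op=0x13fa>>10=0x4 ⇒ jnz (J)
  [9:0] imm=1018 (s10→-6) = #-6
  target = base 0x91ea + off 0x04 + 2 + imm -6 = 0x91ea

0x91ea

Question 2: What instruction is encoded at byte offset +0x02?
+0x02: 80 9f ⇒ word 0x9f80 (little)
  top 6b → 0x27 → psh [R]
  rd@[9:7]=0x7 ⇒ sp

psh sp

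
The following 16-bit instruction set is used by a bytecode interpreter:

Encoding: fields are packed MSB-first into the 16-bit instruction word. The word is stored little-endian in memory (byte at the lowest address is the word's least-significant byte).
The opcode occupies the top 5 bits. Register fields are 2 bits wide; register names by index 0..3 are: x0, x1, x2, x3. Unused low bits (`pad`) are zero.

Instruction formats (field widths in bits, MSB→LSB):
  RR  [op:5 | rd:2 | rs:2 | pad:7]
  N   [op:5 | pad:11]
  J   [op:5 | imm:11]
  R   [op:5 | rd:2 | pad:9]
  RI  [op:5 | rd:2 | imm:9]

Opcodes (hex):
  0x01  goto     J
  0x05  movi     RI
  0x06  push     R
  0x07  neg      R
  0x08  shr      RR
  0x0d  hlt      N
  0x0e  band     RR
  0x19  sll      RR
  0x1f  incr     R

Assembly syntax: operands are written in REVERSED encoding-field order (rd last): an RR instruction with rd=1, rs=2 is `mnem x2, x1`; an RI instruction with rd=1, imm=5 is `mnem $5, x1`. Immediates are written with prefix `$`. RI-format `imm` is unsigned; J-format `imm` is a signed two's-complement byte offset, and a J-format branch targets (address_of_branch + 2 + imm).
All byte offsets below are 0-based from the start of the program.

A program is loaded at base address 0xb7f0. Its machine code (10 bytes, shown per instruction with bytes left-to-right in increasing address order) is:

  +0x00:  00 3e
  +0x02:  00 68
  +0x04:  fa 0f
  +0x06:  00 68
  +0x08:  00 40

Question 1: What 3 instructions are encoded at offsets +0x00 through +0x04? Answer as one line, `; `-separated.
neg x3; hlt; goto $-6

@+00  little-endian(00 3e) = 0x3e00
  top 5b → 0x7 → neg [R]
  rd@[10:9]=0x3 ⇒ x3
@+02  little-endian(00 68) = 0x6800
  top 5b → 0xd → hlt [N]
@+04  little-endian(fa 0f) = 0x0ffa
  top 5b → 0x1 → goto [J]
  imm@[10:0]=0x7fa (s11→-6) ⇒ $-6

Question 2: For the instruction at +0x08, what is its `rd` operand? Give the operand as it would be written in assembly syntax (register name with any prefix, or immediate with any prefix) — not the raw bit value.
+0x08: 00 40 ⇒ word 0x4000 (little)
  top 5b → 0x8 → shr [RR]
  rd@[10:9]=0x0 ⇒ x0
  rs@[8:7]=0x0 ⇒ x0

x0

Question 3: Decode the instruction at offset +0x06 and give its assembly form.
hlt

off 0x06: read 00 68 as little → 0x6800
  op=0x6800>>11=0xd ⇒ hlt (N)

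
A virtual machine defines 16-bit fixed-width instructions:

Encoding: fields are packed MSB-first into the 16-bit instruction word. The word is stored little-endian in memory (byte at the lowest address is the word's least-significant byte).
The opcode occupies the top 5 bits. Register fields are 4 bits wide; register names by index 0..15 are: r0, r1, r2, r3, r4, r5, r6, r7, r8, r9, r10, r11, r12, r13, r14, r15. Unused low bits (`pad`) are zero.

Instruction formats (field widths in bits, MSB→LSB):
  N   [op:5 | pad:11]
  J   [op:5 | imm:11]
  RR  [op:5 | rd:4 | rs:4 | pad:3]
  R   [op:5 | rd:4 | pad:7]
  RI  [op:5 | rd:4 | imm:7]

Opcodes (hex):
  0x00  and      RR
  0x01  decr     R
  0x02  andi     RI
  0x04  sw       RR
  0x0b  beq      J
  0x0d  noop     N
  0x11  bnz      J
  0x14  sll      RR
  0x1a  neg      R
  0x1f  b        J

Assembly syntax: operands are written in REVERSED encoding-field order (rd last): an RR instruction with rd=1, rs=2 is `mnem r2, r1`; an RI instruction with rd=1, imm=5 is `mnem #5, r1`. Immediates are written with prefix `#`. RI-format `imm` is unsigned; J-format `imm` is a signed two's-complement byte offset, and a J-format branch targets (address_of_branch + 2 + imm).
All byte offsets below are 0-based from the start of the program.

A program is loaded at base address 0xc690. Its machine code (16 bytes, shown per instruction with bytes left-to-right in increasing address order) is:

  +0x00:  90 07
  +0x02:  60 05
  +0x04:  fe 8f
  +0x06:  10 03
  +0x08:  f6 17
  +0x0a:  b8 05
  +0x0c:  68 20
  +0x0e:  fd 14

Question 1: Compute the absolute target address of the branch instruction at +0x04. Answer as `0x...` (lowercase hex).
0xc694

@+04  little-endian(fe 8f) = 0x8ffe
  top 5b → 0x11 → bnz [J]
  imm@[10:0]=0x7fe (s11→-2) ⇒ #-2
  target = base 0xc690 + off 0x04 + 2 + imm -2 = 0xc694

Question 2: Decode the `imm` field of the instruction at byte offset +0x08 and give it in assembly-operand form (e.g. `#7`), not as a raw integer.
#118

[08] f6 17 → 0x17f6
  opcode bits[15:11]=0x2: andi/RI
  rd@[10:7]=0xf ⇒ r15
  imm@[6:0]=0x76 ⇒ #118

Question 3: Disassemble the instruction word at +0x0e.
andi #125, r9

off 0x0e: read fd 14 as little → 0x14fd
  top 5b → 0x2 → andi [RI]
  rd@[10:7]=0x9 ⇒ r9
  imm@[6:0]=0x7d ⇒ #125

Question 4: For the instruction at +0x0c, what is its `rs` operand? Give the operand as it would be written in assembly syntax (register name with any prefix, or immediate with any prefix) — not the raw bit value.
off 0x0c: read 68 20 as little → 0x2068
  top 5b → 0x4 → sw [RR]
  rd: (w>>7)&0xf=0x0 → r0
  rs: (w>>3)&0xf=0xd → r13

r13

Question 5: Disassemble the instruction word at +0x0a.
off 0x0a: read b8 05 as little → 0x05b8
  opcode bits[15:11]=0x0: and/RR
  rd: (w>>7)&0xf=0xb → r11
  rs: (w>>3)&0xf=0x7 → r7

and r7, r11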